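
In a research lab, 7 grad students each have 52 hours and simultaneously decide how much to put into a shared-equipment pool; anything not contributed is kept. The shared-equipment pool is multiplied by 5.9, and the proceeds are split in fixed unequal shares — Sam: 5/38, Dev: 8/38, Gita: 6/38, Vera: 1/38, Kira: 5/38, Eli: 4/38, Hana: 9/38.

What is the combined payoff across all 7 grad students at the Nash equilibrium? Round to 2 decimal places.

For player j, contributing a unit is worthwhile iff 5.9 × (j's share) ≥ 1, i.e. iff j's share is at least 0.1695.
Dev and Hana clear that bar, contributing 52 each; the remaining 5 contribute 0. Total contributed: 104.
The shared-equipment pool pays out 5.9 × 104 = 613.60 in total (split across the unequal shares, but the aggregate is all that matters for the group sum).
The 5 free-riders keep 52 each, adding 260. Group total = 260 + 613.60 = 873.60.

873.60 hours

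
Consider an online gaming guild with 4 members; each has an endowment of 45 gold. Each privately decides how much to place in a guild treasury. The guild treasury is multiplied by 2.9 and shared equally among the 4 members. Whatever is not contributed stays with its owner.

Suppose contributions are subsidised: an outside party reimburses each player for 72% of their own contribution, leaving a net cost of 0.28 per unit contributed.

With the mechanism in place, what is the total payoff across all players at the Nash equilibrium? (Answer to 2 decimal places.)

651.60 gold

With the mechanism, a contributed unit returns (2.9/4) / 0.28 = 2.5893 per unit of net cost to the contributor — now above 1 — so contributing fully is weakly dominant for every player.
So the Nash equilibrium is full contribution by all 4; the group earns 4 × (45 × 0.72 + 2.9 × 45) = 651.60.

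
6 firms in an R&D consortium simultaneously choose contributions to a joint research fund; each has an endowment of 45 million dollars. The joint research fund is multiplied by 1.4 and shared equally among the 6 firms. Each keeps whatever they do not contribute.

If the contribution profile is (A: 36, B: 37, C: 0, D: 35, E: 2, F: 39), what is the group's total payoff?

329.60 million dollars

Total contributed: 36 + 37 + 0 + 35 + 2 + 39 = 149; total kept: 6 × 45 − 149 = 121.
The joint research fund pays out 1.4 × 149 = 208.60 in aggregate.
Group total = 121 + 208.60 = 329.60.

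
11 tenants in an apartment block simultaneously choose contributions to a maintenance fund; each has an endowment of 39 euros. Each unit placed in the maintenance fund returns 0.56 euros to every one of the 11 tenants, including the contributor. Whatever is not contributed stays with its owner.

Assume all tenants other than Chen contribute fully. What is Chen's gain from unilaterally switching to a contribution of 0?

Switching from a contribution of 39 to 0 lets Chen keep an extra 39 euros, but lowers the maintenance fund by 39, which costs Chen their own share of that drop: 0.56 × 39 = 21.84.
Net gain = 39 − 21.84 = 17.16. The private return per contributed unit (0.56) is below 1, so free-riding is indeed the best response regardless of what the others do.

17.16 euros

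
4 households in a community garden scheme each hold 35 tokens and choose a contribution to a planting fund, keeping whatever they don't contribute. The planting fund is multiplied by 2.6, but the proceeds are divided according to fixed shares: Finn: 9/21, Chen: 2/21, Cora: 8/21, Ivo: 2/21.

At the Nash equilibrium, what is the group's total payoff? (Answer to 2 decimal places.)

Each unit j contributes comes back to j as 2.6 × (j's share), so j prefers to contribute only if that share exceeds 1/2.6 = 0.3846; otherwise keeping the unit dominates.
Only Finn (9/21) clears that bar, contributing 35; the remaining 3 contribute 0. Total contributed: 35.
The planting fund pays out 2.6 × 35 = 91.00 in total (split across the unequal shares, but the aggregate is all that matters for the group sum).
The 3 free-riders keep 35 each, adding 105. Group total = 105 + 91.00 = 196.00.

196.00 tokens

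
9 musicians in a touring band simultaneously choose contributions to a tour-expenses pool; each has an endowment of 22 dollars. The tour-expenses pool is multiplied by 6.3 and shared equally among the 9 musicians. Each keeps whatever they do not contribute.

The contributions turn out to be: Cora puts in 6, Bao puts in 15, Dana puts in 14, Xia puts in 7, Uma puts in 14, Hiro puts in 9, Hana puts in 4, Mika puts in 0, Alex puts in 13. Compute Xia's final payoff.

72.40 dollars

Total contributed: 6 + 15 + 14 + 7 + 14 + 9 + 4 + 0 + 13 = 82.
Each receives 6.3 × 82 / 9 = 57.40 from the tour-expenses pool.
Xia keeps 22 − 7 = 15, so Xia's payoff is 15 + 57.40 = 72.40.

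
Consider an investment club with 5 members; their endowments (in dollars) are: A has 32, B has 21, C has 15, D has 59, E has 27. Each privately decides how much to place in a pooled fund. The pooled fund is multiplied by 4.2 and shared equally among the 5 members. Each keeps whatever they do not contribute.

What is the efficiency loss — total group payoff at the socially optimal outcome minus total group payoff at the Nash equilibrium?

The private return per contributed unit is 4.2/5 = 0.8400 < 1 for every player regardless of endowment, so the Nash equilibrium is zero contribution and the group total is Σ E_j = 32 + 21 + 15 + 59 + 27 = 154.
Each contributed unit returns 4.200 to the group, so the social optimum is full contribution by everyone: group total = 4.200 × 154 = 646.80.
Efficiency loss = (4.200 − 1) × 154 = 492.80.

492.80 dollars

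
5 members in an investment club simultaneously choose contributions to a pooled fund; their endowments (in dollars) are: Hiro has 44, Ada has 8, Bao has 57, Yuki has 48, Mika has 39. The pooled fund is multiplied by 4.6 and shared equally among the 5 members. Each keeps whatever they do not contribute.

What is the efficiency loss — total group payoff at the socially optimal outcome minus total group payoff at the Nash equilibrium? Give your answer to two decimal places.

705.60 dollars

The private return per contributed unit is 4.6/5 = 0.9200 < 1 for every player regardless of endowment, so the Nash equilibrium is zero contribution and the group total is Σ E_j = 44 + 8 + 57 + 48 + 39 = 196.
Each contributed unit returns 4.600 to the group, so the social optimum is full contribution by everyone: group total = 4.600 × 196 = 901.60.
Efficiency loss = (4.600 − 1) × 196 = 705.60.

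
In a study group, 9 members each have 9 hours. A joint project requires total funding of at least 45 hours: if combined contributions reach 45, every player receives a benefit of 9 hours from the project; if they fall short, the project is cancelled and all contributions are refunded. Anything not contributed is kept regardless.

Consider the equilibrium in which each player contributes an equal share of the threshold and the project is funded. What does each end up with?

Equal share of the threshold: 45/9 = 5.
At this profile no one gains by cutting their contribution: any cut drops the total below 45, the project is cancelled, contributions are refunded, and the deviator ends with 9, which is less than 9 − 5 + 9 = 13. Contributing more than 5 just wastes the excess. So contributing exactly 5 is a best response.
Each player's payoff: 9 − 5 + 9 = 13.

13 hours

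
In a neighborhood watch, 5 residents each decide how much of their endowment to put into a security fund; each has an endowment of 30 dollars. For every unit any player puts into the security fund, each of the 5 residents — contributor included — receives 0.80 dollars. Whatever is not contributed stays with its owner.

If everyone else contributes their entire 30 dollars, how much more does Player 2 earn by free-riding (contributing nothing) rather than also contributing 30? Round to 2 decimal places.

6.00 dollars

Switching from a contribution of 30 to 0 lets Player 2 keep an extra 30 dollars, but lowers the security fund by 30, which costs Player 2 their own share of that drop: 0.80 × 30 = 24.00.
Net gain = 30 − 24.00 = 6.00. The private return per contributed unit (0.80) is below 1, so free-riding is indeed the best response regardless of what the others do.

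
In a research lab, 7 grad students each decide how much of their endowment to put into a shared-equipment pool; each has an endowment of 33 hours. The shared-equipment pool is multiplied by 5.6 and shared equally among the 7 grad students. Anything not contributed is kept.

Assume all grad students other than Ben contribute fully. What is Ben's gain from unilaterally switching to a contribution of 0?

6.60 hours

Switching from a contribution of 33 to 0 lets Ben keep an extra 33 hours, but lowers the shared-equipment pool by 33, which costs Ben their own share of that drop: 5.6/7 × 33 = 26.40.
Net gain = 33 − 26.40 = 6.60. The private return per contributed unit (0.8000) is below 1, so free-riding is indeed the best response regardless of what the others do.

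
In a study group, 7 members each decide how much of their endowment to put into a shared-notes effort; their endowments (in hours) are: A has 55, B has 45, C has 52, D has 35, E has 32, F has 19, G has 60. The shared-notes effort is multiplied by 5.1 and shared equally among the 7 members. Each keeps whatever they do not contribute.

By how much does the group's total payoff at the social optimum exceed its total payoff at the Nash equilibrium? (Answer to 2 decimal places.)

The private return per contributed unit is 5.1/7 = 0.7286 < 1 for every player regardless of endowment, so the Nash equilibrium is zero contribution and the group total is Σ E_j = 55 + 45 + 52 + 35 + 32 + 19 + 60 = 298.
Each contributed unit returns 5.100 to the group, so the social optimum is full contribution by everyone: group total = 5.100 × 298 = 1519.80.
Efficiency loss = (5.100 − 1) × 298 = 1221.80.

1221.80 hours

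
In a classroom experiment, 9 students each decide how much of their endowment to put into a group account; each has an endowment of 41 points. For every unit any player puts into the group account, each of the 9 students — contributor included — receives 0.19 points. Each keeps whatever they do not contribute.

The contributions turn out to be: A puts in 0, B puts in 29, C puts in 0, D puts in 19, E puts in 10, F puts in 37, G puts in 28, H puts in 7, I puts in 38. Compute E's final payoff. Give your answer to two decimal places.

62.92 points

Total contributed: 0 + 29 + 0 + 19 + 10 + 37 + 28 + 7 + 38 = 168.
Each receives 0.19 × 168 = 31.92 from the group account.
E keeps 41 − 10 = 31, so E's payoff is 31 + 31.92 = 62.92.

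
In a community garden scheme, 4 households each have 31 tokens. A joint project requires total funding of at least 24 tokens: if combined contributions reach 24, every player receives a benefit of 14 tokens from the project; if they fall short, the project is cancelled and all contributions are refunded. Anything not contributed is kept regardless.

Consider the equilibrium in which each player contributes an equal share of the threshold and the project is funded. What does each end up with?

39 tokens

Equal share of the threshold: 24/4 = 6.
At this profile no one gains by cutting their contribution: any cut drops the total below 24, the project is cancelled, contributions are refunded, and the deviator ends with 31, which is less than 31 − 6 + 14 = 39. Contributing more than 6 just wastes the excess. So contributing exactly 6 is a best response.
Each player's payoff: 31 − 6 + 14 = 39.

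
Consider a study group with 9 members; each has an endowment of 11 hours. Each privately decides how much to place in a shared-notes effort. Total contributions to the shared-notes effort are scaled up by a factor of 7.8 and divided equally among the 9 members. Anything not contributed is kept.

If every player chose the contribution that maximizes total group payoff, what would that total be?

772.20 hours

Each contributed unit returns 7.800 to the group as a whole (0.8667 to each of 9 players), which exceeds 1, so the social optimum is full contribution: group total = 7.800 × 99 = 772.20.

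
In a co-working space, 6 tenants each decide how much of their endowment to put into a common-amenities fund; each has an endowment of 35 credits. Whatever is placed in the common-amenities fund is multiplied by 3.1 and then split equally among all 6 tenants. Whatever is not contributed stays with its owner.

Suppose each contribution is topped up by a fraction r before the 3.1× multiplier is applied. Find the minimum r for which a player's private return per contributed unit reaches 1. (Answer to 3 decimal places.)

0.935

With matching at rate r, one contributed unit becomes (1 + r) in the common-amenities fund and returns 3.1 × (1 + r) / 6 to the contributor.
Setting this equal to 1: 1 + r = 6/3.1 = 1.9355.
So the minimum matching rate is r = 1.9355 − 1 = 0.935.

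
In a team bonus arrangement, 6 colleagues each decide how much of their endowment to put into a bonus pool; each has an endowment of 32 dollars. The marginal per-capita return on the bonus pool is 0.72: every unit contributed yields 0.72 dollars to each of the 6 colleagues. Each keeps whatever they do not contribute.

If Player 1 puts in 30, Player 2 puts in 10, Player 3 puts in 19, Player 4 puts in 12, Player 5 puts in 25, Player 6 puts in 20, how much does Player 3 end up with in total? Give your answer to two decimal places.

96.52 dollars

Total contributed: 30 + 10 + 19 + 12 + 25 + 20 = 116.
Each receives 0.72 × 116 = 83.52 from the bonus pool.
Player 3 keeps 32 − 19 = 13, so Player 3's payoff is 13 + 83.52 = 96.52.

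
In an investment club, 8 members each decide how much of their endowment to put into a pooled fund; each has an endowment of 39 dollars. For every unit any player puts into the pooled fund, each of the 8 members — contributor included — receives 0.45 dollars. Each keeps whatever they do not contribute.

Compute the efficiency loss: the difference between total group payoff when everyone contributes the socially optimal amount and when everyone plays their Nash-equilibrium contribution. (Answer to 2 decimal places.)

The private return per contributed unit is 0.45 < 1, so contributing 0 is dominant for every player. At the Nash equilibrium everyone keeps their 39, and the group total is 8 × 39 = 312.
Each contributed unit returns 3.600 to the group as a whole (0.45 to each of 8 players), which exceeds 1, so the social optimum is full contribution: group total = 3.600 × 312 = 1123.20.
Efficiency loss = 1123.20 − 312 = 811.20.

811.20 dollars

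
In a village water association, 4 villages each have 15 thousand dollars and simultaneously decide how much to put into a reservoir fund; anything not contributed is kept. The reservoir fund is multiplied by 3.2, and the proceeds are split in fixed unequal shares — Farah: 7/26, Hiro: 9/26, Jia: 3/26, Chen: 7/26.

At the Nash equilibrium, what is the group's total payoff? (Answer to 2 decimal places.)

93.00 thousand dollars

A player with share s gets back 3.2·s per unit contributed, so full contribution is dominant for anyone with s > 1/3.2 = 0.3125 and zero contribution is dominant for anyone below.
The only share above 0.3125 is Hiro's 9/26, contributing 15; the remaining 3 contribute 0. Total contributed: 15.
The reservoir fund pays out 3.2 × 15 = 48.00 in total (split across the unequal shares, but the aggregate is all that matters for the group sum).
The 3 free-riders keep 15 each, adding 45. Group total = 45 + 48.00 = 93.00.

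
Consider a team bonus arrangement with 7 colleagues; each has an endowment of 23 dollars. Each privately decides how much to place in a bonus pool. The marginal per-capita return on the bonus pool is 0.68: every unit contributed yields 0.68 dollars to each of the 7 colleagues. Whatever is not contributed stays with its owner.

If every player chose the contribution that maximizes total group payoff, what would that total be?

Each contributed unit returns 4.760 to the group as a whole (0.68 to each of 7 players), which exceeds 1, so the social optimum is full contribution: group total = 4.760 × 161 = 766.36.

766.36 dollars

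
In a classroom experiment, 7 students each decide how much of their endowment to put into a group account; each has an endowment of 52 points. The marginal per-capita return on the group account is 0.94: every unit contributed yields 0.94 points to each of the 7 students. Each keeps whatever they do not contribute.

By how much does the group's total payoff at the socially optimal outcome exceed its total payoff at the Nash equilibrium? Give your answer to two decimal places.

2031.12 points

The private return per contributed unit is 0.94 < 1, so contributing 0 is dominant for every player. At the Nash equilibrium everyone keeps their 52, and the group total is 7 × 52 = 364.
Each contributed unit returns 6.580 to the group as a whole (0.94 to each of 7 players), which exceeds 1, so the social optimum is full contribution: group total = 6.580 × 364 = 2395.12.
Efficiency loss = 2395.12 − 364 = 2031.12.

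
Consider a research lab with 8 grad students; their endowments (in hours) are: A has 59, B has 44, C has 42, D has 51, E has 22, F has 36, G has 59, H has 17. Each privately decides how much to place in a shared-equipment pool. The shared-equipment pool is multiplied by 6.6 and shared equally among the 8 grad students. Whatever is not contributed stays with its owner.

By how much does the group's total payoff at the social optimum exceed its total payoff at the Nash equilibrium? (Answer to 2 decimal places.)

The private return per contributed unit is 6.6/8 = 0.8250 < 1 for every player regardless of endowment, so the Nash equilibrium is zero contribution and the group total is Σ E_j = 59 + 44 + 42 + 51 + 22 + 36 + 59 + 17 = 330.
Each contributed unit returns 6.600 to the group, so the social optimum is full contribution by everyone: group total = 6.600 × 330 = 2178.00.
Efficiency loss = (6.600 − 1) × 330 = 1848.00.

1848.00 hours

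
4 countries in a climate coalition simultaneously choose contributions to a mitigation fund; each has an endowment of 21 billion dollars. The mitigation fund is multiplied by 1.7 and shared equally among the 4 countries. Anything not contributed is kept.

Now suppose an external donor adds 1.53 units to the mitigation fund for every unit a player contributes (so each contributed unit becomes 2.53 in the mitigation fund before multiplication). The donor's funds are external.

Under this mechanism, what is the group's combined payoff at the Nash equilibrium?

Under the mechanism each unit contributed yields 1.7 × 2.53 / 4 = 1.0753 back to its contributor per unit of net cost, which exceeds 1, making full contribution the dominant choice for everyone.
At the Nash equilibrium everyone contributes 21. Group total payoff = 1.7 × 2.53 × 84 = 361.28.

361.28 billion dollars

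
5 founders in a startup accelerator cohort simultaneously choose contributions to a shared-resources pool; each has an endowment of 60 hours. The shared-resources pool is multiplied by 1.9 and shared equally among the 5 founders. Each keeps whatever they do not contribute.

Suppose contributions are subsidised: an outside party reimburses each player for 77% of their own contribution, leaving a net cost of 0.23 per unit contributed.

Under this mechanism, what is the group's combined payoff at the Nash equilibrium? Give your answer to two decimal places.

801.00 hours

With the mechanism, a contributed unit returns (1.9/5) / 0.23 = 1.6522 per unit of net cost to the contributor — now above 1 — so contributing fully is weakly dominant for every player.
At the Nash equilibrium everyone contributes 60. Group total payoff = 5 × (60 × 0.77 + 1.9 × 60) = 801.00.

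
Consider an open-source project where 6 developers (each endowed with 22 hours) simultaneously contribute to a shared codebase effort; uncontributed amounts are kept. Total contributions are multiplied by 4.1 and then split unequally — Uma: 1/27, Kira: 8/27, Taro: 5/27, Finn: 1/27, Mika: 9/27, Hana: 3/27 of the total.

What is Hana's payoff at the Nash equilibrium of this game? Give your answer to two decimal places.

42.04 hours

A player with share s gets back 4.1·s per unit contributed, so full contribution is dominant for anyone with s > 1/4.1 = 0.2439 and zero contribution is dominant for anyone below.
Kira and Mika clear that bar, contributing 22 each; the remaining 4 contribute 0. Total contributed: 44.
Hana keeps 22 and receives 4.1 × 44 × 3/27 = 20.04 from the shared codebase effort, for a payoff of 42.04.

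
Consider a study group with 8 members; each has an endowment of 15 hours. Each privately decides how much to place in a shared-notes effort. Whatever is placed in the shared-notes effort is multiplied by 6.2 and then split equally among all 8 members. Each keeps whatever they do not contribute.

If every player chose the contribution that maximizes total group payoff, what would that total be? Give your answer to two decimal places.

744.00 hours

Each contributed unit returns 6.200 to the group as a whole (0.7750 to each of 8 players), which exceeds 1, so the social optimum is full contribution: group total = 6.200 × 120 = 744.00.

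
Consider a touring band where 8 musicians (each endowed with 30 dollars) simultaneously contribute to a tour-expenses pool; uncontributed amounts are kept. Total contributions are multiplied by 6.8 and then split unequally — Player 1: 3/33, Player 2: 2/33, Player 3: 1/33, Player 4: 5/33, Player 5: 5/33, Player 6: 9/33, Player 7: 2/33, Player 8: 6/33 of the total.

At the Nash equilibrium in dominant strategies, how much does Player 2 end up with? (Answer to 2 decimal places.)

For player j, contributing a unit is worthwhile iff 6.8 × (j's share) ≥ 1, i.e. iff j's share is at least 0.1471.
Player 4, Player 5, Player 6 and Player 8 are above the threshold, contributing 30 each; the remaining 4 contribute 0. Total contributed: 120.
Player 2 keeps 30 and receives 6.8 × 120 × 2/33 = 49.45 from the tour-expenses pool, for a payoff of 79.45.

79.45 dollars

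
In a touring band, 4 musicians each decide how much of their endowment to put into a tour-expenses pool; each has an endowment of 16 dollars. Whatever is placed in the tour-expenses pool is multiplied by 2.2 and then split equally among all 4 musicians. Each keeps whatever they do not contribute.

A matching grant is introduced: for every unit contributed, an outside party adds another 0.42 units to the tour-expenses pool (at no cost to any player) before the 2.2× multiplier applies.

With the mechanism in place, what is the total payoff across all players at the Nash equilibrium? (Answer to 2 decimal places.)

64.00 dollars

Even with the mechanism, each unit contributed returns only 2.2 × 1.42 / 4 = 0.7810 per unit of net cost, so contributing nothing is still dominant.
Everyone keeps their endowment and the group total is 4 × 16 = 64.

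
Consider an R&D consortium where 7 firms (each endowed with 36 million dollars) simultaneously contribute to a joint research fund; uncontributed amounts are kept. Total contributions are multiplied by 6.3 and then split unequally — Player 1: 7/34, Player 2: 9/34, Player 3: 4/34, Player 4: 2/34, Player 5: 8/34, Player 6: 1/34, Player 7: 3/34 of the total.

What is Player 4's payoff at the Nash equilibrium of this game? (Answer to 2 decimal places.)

76.02 million dollars

Player j's private return per contributed unit is 6.3 × (j's share). Contributing is weakly dominant for j when that share is at least 1/6.3 = 0.1587, and contributing 0 is dominant otherwise.
Player 1, Player 2 and Player 5 are above the threshold, contributing 36 each; the remaining 4 contribute 0. Total contributed: 108.
Player 4 keeps 36 and receives 6.3 × 108 × 2/34 = 40.02 from the joint research fund, for a payoff of 76.02.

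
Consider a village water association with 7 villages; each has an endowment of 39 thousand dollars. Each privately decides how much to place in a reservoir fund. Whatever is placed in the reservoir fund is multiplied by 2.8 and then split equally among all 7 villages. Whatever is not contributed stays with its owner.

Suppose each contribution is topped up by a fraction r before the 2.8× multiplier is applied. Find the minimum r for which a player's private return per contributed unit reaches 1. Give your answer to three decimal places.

With matching at rate r, one contributed unit becomes (1 + r) in the reservoir fund and returns 2.8 × (1 + r) / 7 to the contributor.
Setting this equal to 1: 1 + r = 7/2.8 = 2.5000.
So the minimum matching rate is r = 2.5000 − 1 = 1.500.

1.500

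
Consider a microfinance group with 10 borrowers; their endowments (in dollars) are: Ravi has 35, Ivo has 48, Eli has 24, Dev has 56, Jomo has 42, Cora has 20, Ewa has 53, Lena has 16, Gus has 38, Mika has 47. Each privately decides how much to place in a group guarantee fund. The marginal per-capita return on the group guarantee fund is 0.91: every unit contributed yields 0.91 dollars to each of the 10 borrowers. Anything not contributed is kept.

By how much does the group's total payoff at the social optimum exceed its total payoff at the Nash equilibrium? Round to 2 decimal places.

3069.90 dollars

The private return per contributed unit is 0.91 < 1 for everyone, so the Nash equilibrium is zero contribution and the group total is Σ E_j = 35 + 48 + 24 + 56 + 42 + 20 + 53 + 16 + 38 + 47 = 379.
Each contributed unit returns 9.100 to the group, so the social optimum is full contribution by everyone: group total = 9.100 × 379 = 3448.90.
Efficiency loss = (9.100 − 1) × 379 = 3069.90.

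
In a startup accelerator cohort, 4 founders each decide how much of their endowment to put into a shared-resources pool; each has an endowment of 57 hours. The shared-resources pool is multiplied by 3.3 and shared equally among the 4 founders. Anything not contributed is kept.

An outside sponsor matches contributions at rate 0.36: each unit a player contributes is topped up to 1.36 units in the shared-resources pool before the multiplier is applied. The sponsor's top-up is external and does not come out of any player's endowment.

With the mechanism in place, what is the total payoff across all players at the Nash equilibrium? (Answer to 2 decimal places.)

1023.26 hours

Under the mechanism each unit contributed yields 3.3 × 1.36 / 4 = 1.1220 back to its contributor per unit of net cost, which exceeds 1, making full contribution the dominant choice for everyone.
At the Nash equilibrium everyone contributes 57. Group total payoff = 3.3 × 1.36 × 228 = 1023.26.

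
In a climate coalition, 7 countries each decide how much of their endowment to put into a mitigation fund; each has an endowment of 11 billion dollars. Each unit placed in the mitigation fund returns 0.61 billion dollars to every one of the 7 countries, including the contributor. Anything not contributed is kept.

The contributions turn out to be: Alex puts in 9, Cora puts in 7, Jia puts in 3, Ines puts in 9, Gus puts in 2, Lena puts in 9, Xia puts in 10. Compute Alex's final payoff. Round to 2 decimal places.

Total contributed: 9 + 7 + 3 + 9 + 2 + 9 + 10 = 49.
Each receives 0.61 × 49 = 29.89 from the mitigation fund.
Alex keeps 11 − 9 = 2, so Alex's payoff is 2 + 29.89 = 31.89.

31.89 billion dollars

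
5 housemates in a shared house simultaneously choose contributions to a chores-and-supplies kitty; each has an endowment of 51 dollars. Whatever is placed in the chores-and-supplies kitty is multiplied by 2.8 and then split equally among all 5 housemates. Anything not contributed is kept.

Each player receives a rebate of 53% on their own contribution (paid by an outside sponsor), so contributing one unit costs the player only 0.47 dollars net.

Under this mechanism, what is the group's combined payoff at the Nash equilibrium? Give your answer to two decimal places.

849.15 dollars

Under the mechanism each unit contributed yields (2.8/5) / 0.47 = 1.1915 back to its contributor per unit of net cost, which exceeds 1, making full contribution the dominant choice for everyone.
So the Nash equilibrium is full contribution by all 5; the group earns 5 × (51 × 0.53 + 2.8 × 51) = 849.15.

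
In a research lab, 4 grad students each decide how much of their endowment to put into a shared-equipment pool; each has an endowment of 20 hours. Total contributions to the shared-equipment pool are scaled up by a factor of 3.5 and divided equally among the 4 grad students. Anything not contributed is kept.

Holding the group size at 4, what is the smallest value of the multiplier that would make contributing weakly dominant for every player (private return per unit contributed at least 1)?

A contributed unit returns (multiplier)/4 to its contributor.
This reaches 1 exactly when the multiplier is 4.

4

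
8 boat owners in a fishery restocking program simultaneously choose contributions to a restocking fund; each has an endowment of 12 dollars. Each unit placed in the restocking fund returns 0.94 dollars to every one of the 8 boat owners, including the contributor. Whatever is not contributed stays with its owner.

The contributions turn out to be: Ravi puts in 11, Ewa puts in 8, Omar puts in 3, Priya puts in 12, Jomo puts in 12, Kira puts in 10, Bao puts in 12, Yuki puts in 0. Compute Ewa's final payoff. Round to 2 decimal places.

Total contributed: 11 + 8 + 3 + 12 + 12 + 10 + 12 + 0 = 68.
Each receives 0.94 × 68 = 63.92 from the restocking fund.
Ewa keeps 12 − 8 = 4, so Ewa's payoff is 4 + 63.92 = 67.92.

67.92 dollars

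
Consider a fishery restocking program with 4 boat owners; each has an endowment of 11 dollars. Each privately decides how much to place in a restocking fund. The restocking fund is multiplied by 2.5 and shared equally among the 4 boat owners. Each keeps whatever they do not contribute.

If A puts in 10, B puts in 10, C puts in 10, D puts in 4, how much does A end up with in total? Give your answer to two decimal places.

Total contributed: 10 + 10 + 10 + 4 = 34.
Each receives 2.5 × 34 / 4 = 21.25 from the restocking fund.
A keeps 11 − 10 = 1, so A's payoff is 1 + 21.25 = 22.25.

22.25 dollars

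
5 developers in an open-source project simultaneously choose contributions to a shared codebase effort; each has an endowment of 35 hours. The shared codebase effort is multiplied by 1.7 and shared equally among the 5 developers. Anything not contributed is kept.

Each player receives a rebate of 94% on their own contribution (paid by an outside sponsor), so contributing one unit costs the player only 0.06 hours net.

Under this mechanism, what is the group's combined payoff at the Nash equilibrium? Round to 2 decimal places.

The effective private return per unit is now (1.7/5) / 0.06 = 5.6667 > 1, so every player's dominant strategy flips to full contribution.
So the Nash equilibrium is full contribution by all 5; the group earns 5 × (35 × 0.94 + 1.7 × 35) = 462.00.

462.00 hours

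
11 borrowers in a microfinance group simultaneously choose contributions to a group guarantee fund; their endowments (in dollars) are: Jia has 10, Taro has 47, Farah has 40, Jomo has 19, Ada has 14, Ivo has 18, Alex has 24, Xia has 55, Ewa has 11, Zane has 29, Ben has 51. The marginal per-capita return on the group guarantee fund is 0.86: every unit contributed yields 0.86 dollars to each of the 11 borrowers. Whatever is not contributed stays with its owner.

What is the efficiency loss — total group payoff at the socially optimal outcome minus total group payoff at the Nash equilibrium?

2690.28 dollars

The private return per contributed unit is 0.86 < 1 for everyone, so the Nash equilibrium is zero contribution and the group total is Σ E_j = 10 + 47 + 40 + 19 + 14 + 18 + 24 + 55 + 11 + 29 + 51 = 318.
Each contributed unit returns 9.460 to the group, so the social optimum is full contribution by everyone: group total = 9.460 × 318 = 3008.28.
Efficiency loss = (9.460 − 1) × 318 = 2690.28.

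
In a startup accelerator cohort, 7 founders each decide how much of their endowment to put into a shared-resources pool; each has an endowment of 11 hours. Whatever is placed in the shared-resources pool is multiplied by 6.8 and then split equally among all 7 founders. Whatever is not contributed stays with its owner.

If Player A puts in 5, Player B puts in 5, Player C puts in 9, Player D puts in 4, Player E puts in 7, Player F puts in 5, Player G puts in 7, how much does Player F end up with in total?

46.80 hours

Total contributed: 5 + 5 + 9 + 4 + 7 + 5 + 7 = 42.
Each receives 6.8 × 42 / 7 = 40.80 from the shared-resources pool.
Player F keeps 11 − 5 = 6, so Player F's payoff is 6 + 40.80 = 46.80.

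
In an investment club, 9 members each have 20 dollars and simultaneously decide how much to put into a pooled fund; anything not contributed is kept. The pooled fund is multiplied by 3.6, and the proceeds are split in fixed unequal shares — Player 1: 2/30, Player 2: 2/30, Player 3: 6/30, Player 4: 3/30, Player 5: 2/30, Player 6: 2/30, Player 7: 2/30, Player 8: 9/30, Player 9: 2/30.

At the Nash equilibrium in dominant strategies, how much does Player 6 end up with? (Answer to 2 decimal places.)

24.80 dollars

A player with share s gets back 3.6·s per unit contributed, so full contribution is dominant for anyone with s > 1/3.6 = 0.2778 and zero contribution is dominant for anyone below.
Only Player 8 (9/30) clears that bar, contributing 20; the remaining 8 contribute 0. Total contributed: 20.
Player 6 keeps 20 and receives 3.6 × 20 × 2/30 = 4.80 from the pooled fund, for a payoff of 24.80.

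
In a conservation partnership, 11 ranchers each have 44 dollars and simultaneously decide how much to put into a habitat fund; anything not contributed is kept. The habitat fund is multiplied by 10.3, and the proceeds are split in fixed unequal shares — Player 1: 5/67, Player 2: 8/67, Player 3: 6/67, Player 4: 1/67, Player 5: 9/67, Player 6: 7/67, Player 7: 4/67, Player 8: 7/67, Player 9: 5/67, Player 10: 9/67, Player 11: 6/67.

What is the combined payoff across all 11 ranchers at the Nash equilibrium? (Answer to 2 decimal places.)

Player j's private return per contributed unit is 10.3 × (j's share). Contributing is weakly dominant for j when that share is at least 1/10.3 = 0.0971, and contributing 0 is dominant otherwise.
Player 2, Player 5, Player 6, Player 8 and Player 10 are above the threshold, contributing 44 each; the remaining 6 contribute 0. Total contributed: 220.
The habitat fund pays out 10.3 × 220 = 2266.00 in total (split across the unequal shares, but the aggregate is all that matters for the group sum).
The 6 free-riders keep 44 each, adding 264. Group total = 264 + 2266.00 = 2530.00.

2530.00 dollars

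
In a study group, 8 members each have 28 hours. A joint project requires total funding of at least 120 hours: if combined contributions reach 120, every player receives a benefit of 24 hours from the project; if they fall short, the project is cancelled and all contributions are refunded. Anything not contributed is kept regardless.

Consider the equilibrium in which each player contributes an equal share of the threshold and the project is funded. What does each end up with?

37 hours

Equal share of the threshold: 120/8 = 15.
At this profile no one gains by cutting their contribution: any cut drops the total below 120, the project is cancelled, contributions are refunded, and the deviator ends with 28, which is less than 28 − 15 + 24 = 37. Contributing more than 15 just wastes the excess. So contributing exactly 15 is a best response.
Each player's payoff: 28 − 15 + 24 = 37.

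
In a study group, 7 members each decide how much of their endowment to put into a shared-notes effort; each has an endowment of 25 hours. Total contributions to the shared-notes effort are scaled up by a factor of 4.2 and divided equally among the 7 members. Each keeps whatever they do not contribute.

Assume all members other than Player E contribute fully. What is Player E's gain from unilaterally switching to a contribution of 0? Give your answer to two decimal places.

10.00 hours

Switching from a contribution of 25 to 0 lets Player E keep an extra 25 hours, but lowers the shared-notes effort by 25, which costs Player E their own share of that drop: 4.2/7 × 25 = 15.00.
Net gain = 25 − 15.00 = 10.00. The private return per contributed unit (0.6000) is below 1, so free-riding is indeed the best response regardless of what the others do.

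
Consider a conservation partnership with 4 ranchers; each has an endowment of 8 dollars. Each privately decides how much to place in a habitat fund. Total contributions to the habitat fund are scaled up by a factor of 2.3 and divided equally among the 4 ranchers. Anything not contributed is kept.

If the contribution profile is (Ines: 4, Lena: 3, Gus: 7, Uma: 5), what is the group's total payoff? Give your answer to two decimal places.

Total contributed: 4 + 3 + 7 + 5 = 19; total kept: 4 × 8 − 19 = 13.
The habitat fund pays out 2.3 × 19 = 43.70 in aggregate.
Group total = 13 + 43.70 = 56.70.

56.70 dollars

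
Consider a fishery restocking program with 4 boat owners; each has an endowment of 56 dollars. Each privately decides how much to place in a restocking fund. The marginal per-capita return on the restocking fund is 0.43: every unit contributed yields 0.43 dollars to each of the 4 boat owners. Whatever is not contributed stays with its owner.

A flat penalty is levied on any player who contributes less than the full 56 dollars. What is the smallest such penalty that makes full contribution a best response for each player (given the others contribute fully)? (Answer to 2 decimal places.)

Given the others contribute fully, the best deviation is to contribute 0 (any partial contribution still incurs the fine and gives up units whose private return 0.43 is below 1).
Deviating from 56 to 0 saves 56 dollars but forfeits the deviator's share of the drop in the restocking fund: 0.43 × 56 = 24.08.
So the deviation gain is 56 − 24.08 = 31.92, and the fine must be at least 31.92 dollars to wipe it out.

31.92 dollars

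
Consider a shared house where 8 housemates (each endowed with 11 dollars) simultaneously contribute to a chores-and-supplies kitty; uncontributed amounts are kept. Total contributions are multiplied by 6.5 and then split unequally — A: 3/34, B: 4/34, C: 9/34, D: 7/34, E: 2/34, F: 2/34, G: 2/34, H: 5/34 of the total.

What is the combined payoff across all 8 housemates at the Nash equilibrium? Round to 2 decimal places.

209.00 dollars

A player with share s gets back 6.5·s per unit contributed, so full contribution is dominant for anyone with s > 1/6.5 = 0.1538 and zero contribution is dominant for anyone below.
C and D are above the threshold, contributing 11 each; the remaining 6 contribute 0. Total contributed: 22.
The chores-and-supplies kitty pays out 6.5 × 22 = 143.00 in total (split across the unequal shares, but the aggregate is all that matters for the group sum).
The 6 free-riders keep 11 each, adding 66. Group total = 66 + 143.00 = 209.00.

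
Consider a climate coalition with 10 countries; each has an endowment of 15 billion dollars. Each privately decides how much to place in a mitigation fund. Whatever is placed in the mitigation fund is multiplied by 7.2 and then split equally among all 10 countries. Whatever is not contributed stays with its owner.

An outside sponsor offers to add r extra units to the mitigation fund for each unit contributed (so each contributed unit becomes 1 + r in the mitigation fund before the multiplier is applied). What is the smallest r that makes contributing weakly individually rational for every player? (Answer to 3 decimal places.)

With matching at rate r, one contributed unit becomes (1 + r) in the mitigation fund and returns 7.2 × (1 + r) / 10 to the contributor.
Setting this equal to 1: 1 + r = 10/7.2 = 1.3889.
So the minimum matching rate is r = 1.3889 − 1 = 0.389.

0.389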